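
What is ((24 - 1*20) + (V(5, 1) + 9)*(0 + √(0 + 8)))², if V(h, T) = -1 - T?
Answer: 408 + 112*√2 ≈ 566.39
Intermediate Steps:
((24 - 1*20) + (V(5, 1) + 9)*(0 + √(0 + 8)))² = ((24 - 1*20) + ((-1 - 1*1) + 9)*(0 + √(0 + 8)))² = ((24 - 20) + ((-1 - 1) + 9)*(0 + √8))² = (4 + (-2 + 9)*(0 + 2*√2))² = (4 + 7*(2*√2))² = (4 + 14*√2)²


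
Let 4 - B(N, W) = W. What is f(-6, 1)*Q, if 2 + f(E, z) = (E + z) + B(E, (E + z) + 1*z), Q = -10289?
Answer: -10289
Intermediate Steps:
B(N, W) = 4 - W
f(E, z) = 2 - z (f(E, z) = -2 + ((E + z) + (4 - ((E + z) + 1*z))) = -2 + ((E + z) + (4 - ((E + z) + z))) = -2 + ((E + z) + (4 - (E + 2*z))) = -2 + ((E + z) + (4 + (-E - 2*z))) = -2 + ((E + z) + (4 - E - 2*z)) = -2 + (4 - z) = 2 - z)
f(-6, 1)*Q = (2 - 1*1)*(-10289) = (2 - 1)*(-10289) = 1*(-10289) = -10289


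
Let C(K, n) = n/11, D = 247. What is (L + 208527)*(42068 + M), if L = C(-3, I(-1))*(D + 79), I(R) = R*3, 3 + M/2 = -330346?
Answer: -1418406617970/11 ≈ -1.2895e+11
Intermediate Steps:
M = -660698 (M = -6 + 2*(-330346) = -6 - 660692 = -660698)
I(R) = 3*R
C(K, n) = n/11 (C(K, n) = n*(1/11) = n/11)
L = -978/11 (L = ((3*(-1))/11)*(247 + 79) = ((1/11)*(-3))*326 = -3/11*326 = -978/11 ≈ -88.909)
(L + 208527)*(42068 + M) = (-978/11 + 208527)*(42068 - 660698) = (2292819/11)*(-618630) = -1418406617970/11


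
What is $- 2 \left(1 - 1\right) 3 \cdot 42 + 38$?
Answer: $38$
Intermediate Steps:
$- 2 \left(1 - 1\right) 3 \cdot 42 + 38 = \left(-2\right) 0 \cdot 3 \cdot 42 + 38 = 0 \cdot 3 \cdot 42 + 38 = 0 \cdot 42 + 38 = 0 + 38 = 38$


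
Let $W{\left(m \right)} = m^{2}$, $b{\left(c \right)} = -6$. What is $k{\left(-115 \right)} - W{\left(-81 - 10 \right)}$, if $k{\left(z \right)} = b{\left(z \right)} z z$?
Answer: $-87631$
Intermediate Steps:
$k{\left(z \right)} = - 6 z^{2}$ ($k{\left(z \right)} = - 6 z z = - 6 z^{2}$)
$k{\left(-115 \right)} - W{\left(-81 - 10 \right)} = - 6 \left(-115\right)^{2} - \left(-81 - 10\right)^{2} = \left(-6\right) 13225 - \left(-81 - 10\right)^{2} = -79350 - \left(-91\right)^{2} = -79350 - 8281 = -87631$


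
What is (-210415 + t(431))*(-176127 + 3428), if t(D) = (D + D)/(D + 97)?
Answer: 9593279029171/264 ≈ 3.6338e+10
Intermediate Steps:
t(D) = 2*D/(97 + D) (t(D) = (2*D)/(97 + D) = 2*D/(97 + D))
(-210415 + t(431))*(-176127 + 3428) = (-210415 + 2*431/(97 + 431))*(-176127 + 3428) = (-210415 + 2*431/528)*(-172699) = (-210415 + 2*431*(1/528))*(-172699) = (-210415 + 431/264)*(-172699) = -55549129/264*(-172699) = 9593279029171/264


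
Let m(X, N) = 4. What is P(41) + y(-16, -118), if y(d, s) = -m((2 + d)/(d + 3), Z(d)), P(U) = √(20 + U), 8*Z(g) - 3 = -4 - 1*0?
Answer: -4 + √61 ≈ 3.8102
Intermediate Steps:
Z(g) = -⅛ (Z(g) = 3/8 + (-4 - 1*0)/8 = 3/8 + (-4 + 0)/8 = 3/8 + (⅛)*(-4) = 3/8 - ½ = -⅛)
y(d, s) = -4 (y(d, s) = -1*4 = -4)
P(41) + y(-16, -118) = √(20 + 41) - 4 = √61 - 4 = -4 + √61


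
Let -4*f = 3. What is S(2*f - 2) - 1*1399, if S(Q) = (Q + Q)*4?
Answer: -1427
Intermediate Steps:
f = -3/4 (f = -1/4*3 = -3/4 ≈ -0.75000)
S(Q) = 8*Q (S(Q) = (2*Q)*4 = 8*Q)
S(2*f - 2) - 1*1399 = 8*(2*(-3/4) - 2) - 1*1399 = 8*(-3/2 - 2) - 1399 = 8*(-7/2) - 1399 = -28 - 1399 = -1427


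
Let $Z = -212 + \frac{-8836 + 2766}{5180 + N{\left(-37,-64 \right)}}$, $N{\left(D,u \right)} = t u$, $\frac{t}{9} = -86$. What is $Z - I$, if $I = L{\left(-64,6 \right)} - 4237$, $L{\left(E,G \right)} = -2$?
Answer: $\frac{110167631}{27358} \approx 4026.9$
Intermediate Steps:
$t = -774$ ($t = 9 \left(-86\right) = -774$)
$N{\left(D,u \right)} = - 774 u$
$I = -4239$ ($I = -2 - 4237 = -4239$)
$Z = - \frac{5802931}{27358}$ ($Z = -212 + \frac{-8836 + 2766}{5180 - -49536} = -212 - \frac{6070}{5180 + 49536} = -212 - \frac{6070}{54716} = -212 - \frac{3035}{27358} = - \frac{5802931}{27358} \approx -212.11$)
$Z - I = - \frac{5802931}{27358} - -4239 = - \frac{5802931}{27358} + 4239 = \frac{110167631}{27358}$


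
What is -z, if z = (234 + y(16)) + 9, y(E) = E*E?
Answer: -499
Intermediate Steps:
y(E) = E**2
z = 499 (z = (234 + 16**2) + 9 = (234 + 256) + 9 = 490 + 9 = 499)
-z = -1*499 = -499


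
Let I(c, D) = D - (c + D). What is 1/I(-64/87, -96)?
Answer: 87/64 ≈ 1.3594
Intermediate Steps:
I(c, D) = -c (I(c, D) = D - (D + c) = D + (-D - c) = -c)
1/I(-64/87, -96) = 1/(-(-64)/87) = 1/(-1*(-64/87)) = 1/(64/87) = 87/64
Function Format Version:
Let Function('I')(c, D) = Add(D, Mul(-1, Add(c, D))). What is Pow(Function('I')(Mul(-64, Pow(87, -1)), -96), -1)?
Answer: Rational(87, 64) ≈ 1.3594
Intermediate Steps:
Function('I')(c, D) = Mul(-1, c) (Function('I')(c, D) = Add(D, Mul(-1, Add(D, c))) = Add(D, Add(Mul(-1, D), Mul(-1, c))) = Mul(-1, c))
Pow(Function('I')(Mul(-64, Pow(87, -1)), -96), -1) = Pow(Mul(-1, Mul(-64, Pow(87, -1))), -1) = Pow(Mul(-1, Mul(-64, Rational(1, 87))), -1) = Pow(Mul(-1, Rational(-64, 87)), -1) = Pow(Rational(64, 87), -1) = Rational(87, 64)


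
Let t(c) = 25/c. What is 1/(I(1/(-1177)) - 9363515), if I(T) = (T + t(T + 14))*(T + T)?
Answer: -22826065933/213732210823867991 ≈ -1.0680e-7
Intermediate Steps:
I(T) = 2*T*(T + 25/(14 + T)) (I(T) = (T + 25/(T + 14))*(T + T) = (T + 25/(14 + T))*(2*T) = 2*T*(T + 25/(14 + T)))
1/(I(1/(-1177)) - 9363515) = 1/(2*(25 + (14 + 1/(-1177))/(-1177))/(-1177*(14 + 1/(-1177))) - 9363515) = 1/(2*(-1/1177)*(25 - (14 - 1/1177)/1177)/(14 - 1/1177) - 9363515) = 1/(2*(-1/1177)*(25 - 1/1177*16477/1177)/(16477/1177) - 9363515) = 1/(2*(-1/1177)*(1177/16477)*(25 - 16477/1385329) - 9363515) = 1/(2*(-1/1177)*(1177/16477)*(34616748/1385329) - 9363515) = 1/(-69233496/22826065933 - 9363515) = 1/(-213732210823867991/22826065933) = -22826065933/213732210823867991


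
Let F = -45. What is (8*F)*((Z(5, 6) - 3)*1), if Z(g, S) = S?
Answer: -1080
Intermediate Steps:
(8*F)*((Z(5, 6) - 3)*1) = (8*(-45))*((6 - 3)*1) = -1080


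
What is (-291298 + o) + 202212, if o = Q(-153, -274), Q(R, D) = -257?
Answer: -89343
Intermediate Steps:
o = -257
(-291298 + o) + 202212 = (-291298 - 257) + 202212 = -291555 + 202212 = -89343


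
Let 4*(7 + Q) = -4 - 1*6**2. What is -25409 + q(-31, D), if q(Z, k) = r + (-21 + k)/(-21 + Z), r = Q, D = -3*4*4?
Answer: -1322083/52 ≈ -25425.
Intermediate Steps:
Q = -17 (Q = -7 + (-4 - 1*6**2)/4 = -7 + (-4 - 1*36)/4 = -7 + (-4 - 36)/4 = -7 + (1/4)*(-40) = -7 - 10 = -17)
D = -48 (D = -12*4 = -48)
r = -17
q(Z, k) = -17 + (-21 + k)/(-21 + Z)
-25409 + q(-31, D) = -25409 + (336 - 48 - 17*(-31))/(-21 - 31) = -25409 + (336 - 48 + 527)/(-52) = -25409 - 1/52*815 = -25409 - 815/52 = -1322083/52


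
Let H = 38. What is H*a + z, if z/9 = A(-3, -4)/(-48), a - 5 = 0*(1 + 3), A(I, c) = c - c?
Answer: 190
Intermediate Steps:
A(I, c) = 0
a = 5 (a = 5 + 0*(1 + 3) = 5 + 0*4 = 5 + 0 = 5)
z = 0 (z = 9*(0/(-48)) = 9*(0*(-1/48)) = 9*0 = 0)
H*a + z = 38*5 + 0 = 190 + 0 = 190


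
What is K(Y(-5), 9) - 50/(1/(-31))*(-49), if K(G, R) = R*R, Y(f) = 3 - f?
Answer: -75869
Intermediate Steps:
K(G, R) = R²
K(Y(-5), 9) - 50/(1/(-31))*(-49) = 9² - 50/(1/(-31))*(-49) = 81 - 50/(-1/31)*(-49) = 81 - 50*(-31)*(-49) = 81 + 1550*(-49) = 81 - 75950 = -75869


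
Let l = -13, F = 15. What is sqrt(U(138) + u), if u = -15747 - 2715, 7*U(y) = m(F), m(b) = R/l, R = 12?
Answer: I*sqrt(152884914)/91 ≈ 135.88*I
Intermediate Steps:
m(b) = -12/13 (m(b) = 12/(-13) = 12*(-1/13) = -12/13)
U(y) = -12/91 (U(y) = (1/7)*(-12/13) = -12/91)
u = -18462
sqrt(U(138) + u) = sqrt(-12/91 - 18462) = sqrt(-1680054/91) = I*sqrt(152884914)/91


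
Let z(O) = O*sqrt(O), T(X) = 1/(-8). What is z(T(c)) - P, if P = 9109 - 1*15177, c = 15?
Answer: 6068 - I*sqrt(2)/32 ≈ 6068.0 - 0.044194*I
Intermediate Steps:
T(X) = -1/8
z(O) = O**(3/2)
P = -6068 (P = 9109 - 15177 = -6068)
z(T(c)) - P = (-1/8)**(3/2) - 1*(-6068) = -I*sqrt(2)/32 + 6068 = 6068 - I*sqrt(2)/32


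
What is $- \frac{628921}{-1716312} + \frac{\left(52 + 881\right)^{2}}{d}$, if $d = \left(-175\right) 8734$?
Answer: $- \frac{266378207059}{1311648538200} \approx -0.20309$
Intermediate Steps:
$d = -1528450$
$- \frac{628921}{-1716312} + \frac{\left(52 + 881\right)^{2}}{d} = - \frac{628921}{-1716312} + \frac{\left(52 + 881\right)^{2}}{-1528450} = \left(-628921\right) \left(- \frac{1}{1716312}\right) + 933^{2} \left(- \frac{1}{1528450}\right) = \frac{628921}{1716312} + 870489 \left(- \frac{1}{1528450}\right) = \frac{628921}{1716312} - \frac{870489}{1528450} = - \frac{266378207059}{1311648538200}$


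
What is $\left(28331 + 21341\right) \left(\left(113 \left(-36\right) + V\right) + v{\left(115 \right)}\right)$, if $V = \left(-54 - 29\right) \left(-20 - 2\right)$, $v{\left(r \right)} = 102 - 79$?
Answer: $-110222168$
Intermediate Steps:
$v{\left(r \right)} = 23$ ($v{\left(r \right)} = 102 - 79 = 23$)
$V = 1826$ ($V = \left(-83\right) \left(-22\right) = 1826$)
$\left(28331 + 21341\right) \left(\left(113 \left(-36\right) + V\right) + v{\left(115 \right)}\right) = \left(28331 + 21341\right) \left(\left(113 \left(-36\right) + 1826\right) + 23\right) = 49672 \left(\left(-4068 + 1826\right) + 23\right) = 49672 \left(-2242 + 23\right) = 49672 \left(-2219\right) = -110222168$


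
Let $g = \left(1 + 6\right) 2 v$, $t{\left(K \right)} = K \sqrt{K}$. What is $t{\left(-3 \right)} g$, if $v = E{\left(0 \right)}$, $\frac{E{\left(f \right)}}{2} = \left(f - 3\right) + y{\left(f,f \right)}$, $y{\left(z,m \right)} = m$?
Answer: $252 i \sqrt{3} \approx 436.48 i$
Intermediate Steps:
$t{\left(K \right)} = K^{\frac{3}{2}}$
$E{\left(f \right)} = -6 + 4 f$ ($E{\left(f \right)} = 2 \left(\left(f - 3\right) + f\right) = 2 \left(\left(-3 + f\right) + f\right) = 2 \left(-3 + 2 f\right) = -6 + 4 f$)
$v = -6$ ($v = -6 + 4 \cdot 0 = -6 + 0 = -6$)
$g = -84$ ($g = \left(1 + 6\right) 2 \left(-6\right) = 7 \cdot 2 \left(-6\right) = 14 \left(-6\right) = -84$)
$t{\left(-3 \right)} g = \left(-3\right)^{\frac{3}{2}} \left(-84\right) = - 3 i \sqrt{3} \left(-84\right) = 252 i \sqrt{3}$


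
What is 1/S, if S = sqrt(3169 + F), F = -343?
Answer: sqrt(314)/942 ≈ 0.018811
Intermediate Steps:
S = 3*sqrt(314) (S = sqrt(3169 - 343) = sqrt(2826) = 3*sqrt(314) ≈ 53.160)
1/S = 1/(3*sqrt(314)) = sqrt(314)/942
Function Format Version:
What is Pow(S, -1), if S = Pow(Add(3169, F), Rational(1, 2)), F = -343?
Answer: Mul(Rational(1, 942), Pow(314, Rational(1, 2))) ≈ 0.018811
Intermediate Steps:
S = Mul(3, Pow(314, Rational(1, 2))) (S = Pow(Add(3169, -343), Rational(1, 2)) = Pow(2826, Rational(1, 2)) = Mul(3, Pow(314, Rational(1, 2))) ≈ 53.160)
Pow(S, -1) = Pow(Mul(3, Pow(314, Rational(1, 2))), -1) = Mul(Rational(1, 942), Pow(314, Rational(1, 2)))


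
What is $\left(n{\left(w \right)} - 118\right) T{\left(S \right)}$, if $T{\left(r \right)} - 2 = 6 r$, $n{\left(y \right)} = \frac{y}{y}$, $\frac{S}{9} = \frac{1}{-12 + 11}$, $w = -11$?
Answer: $6084$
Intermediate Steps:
$S = -9$ ($S = \frac{9}{-12 + 11} = \frac{9}{-1} = 9 \left(-1\right) = -9$)
$n{\left(y \right)} = 1$
$T{\left(r \right)} = 2 + 6 r$
$\left(n{\left(w \right)} - 118\right) T{\left(S \right)} = \left(1 - 118\right) \left(2 + 6 \left(-9\right)\right) = - 117 \left(2 - 54\right) = \left(-117\right) \left(-52\right) = 6084$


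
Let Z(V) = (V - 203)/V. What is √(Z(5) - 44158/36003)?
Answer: 2*I*√330749840190/180015 ≈ 6.3896*I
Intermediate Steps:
Z(V) = (-203 + V)/V
√(Z(5) - 44158/36003) = √((-203 + 5)/5 - 44158/36003) = √((⅕)*(-198) - 44158*1/36003) = √(-198/5 - 44158/36003) = √(-7349384/180015) = 2*I*√330749840190/180015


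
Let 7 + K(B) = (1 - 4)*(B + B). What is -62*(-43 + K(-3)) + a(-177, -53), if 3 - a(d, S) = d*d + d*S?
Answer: -38723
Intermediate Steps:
K(B) = -7 - 6*B (K(B) = -7 + (1 - 4)*(B + B) = -7 - 6*B)
a(d, S) = 3 - d² - S*d (a(d, S) = 3 - (d*d + d*S) = 3 - (d² + S*d) = 3 + (-d² - S*d) = 3 - d² - S*d)
-62*(-43 + K(-3)) + a(-177, -53) = -62*(-43 + (-7 - 6*(-3))) + (3 - 1*(-177)² - 1*(-53)*(-177)) = -62*(-43 + (-7 + 18)) + (3 - 1*31329 - 9381) = -62*(-43 + 11) + (3 - 31329 - 9381) = -62*(-32) - 40707 = 1984 - 40707 = -38723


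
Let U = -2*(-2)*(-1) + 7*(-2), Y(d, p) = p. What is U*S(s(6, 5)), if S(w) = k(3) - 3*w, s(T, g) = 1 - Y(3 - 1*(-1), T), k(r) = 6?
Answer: -378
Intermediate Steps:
s(T, g) = 1 - T
S(w) = 6 - 3*w
U = -18 (U = 4*(-1) - 14 = -4 - 14 = -18)
U*S(s(6, 5)) = -18*(6 - 3*(1 - 1*6)) = -18*(6 - 3*(1 - 6)) = -18*(6 - 3*(-5)) = -18*(6 + 15) = -18*21 = -378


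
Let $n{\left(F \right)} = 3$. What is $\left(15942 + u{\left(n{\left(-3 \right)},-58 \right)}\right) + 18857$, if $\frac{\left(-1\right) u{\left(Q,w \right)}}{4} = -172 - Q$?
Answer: $35499$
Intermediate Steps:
$u{\left(Q,w \right)} = 688 + 4 Q$ ($u{\left(Q,w \right)} = - 4 \left(-172 - Q\right) = 688 + 4 Q$)
$\left(15942 + u{\left(n{\left(-3 \right)},-58 \right)}\right) + 18857 = \left(15942 + \left(688 + 4 \cdot 3\right)\right) + 18857 = \left(15942 + \left(688 + 12\right)\right) + 18857 = \left(15942 + 700\right) + 18857 = 16642 + 18857 = 35499$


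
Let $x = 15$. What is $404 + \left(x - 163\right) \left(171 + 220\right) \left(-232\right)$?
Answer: $13425780$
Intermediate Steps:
$404 + \left(x - 163\right) \left(171 + 220\right) \left(-232\right) = 404 + \left(15 - 163\right) \left(171 + 220\right) \left(-232\right) = 404 + \left(-148\right) 391 \left(-232\right) = 404 - -13425376 = 404 + 13425376 = 13425780$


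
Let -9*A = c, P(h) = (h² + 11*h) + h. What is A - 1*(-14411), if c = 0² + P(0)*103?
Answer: 14411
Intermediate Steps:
P(h) = h² + 12*h
c = 0 (c = 0² + (0*(12 + 0))*103 = 0 + (0*12)*103 = 0 + 0*103 = 0 + 0 = 0)
A = 0 (A = -⅑*0 = 0)
A - 1*(-14411) = 0 - 1*(-14411) = 0 + 14411 = 14411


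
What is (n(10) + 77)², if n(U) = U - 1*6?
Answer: 6561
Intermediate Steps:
n(U) = -6 + U (n(U) = U - 6 = -6 + U)
(n(10) + 77)² = ((-6 + 10) + 77)² = (4 + 77)² = 81² = 6561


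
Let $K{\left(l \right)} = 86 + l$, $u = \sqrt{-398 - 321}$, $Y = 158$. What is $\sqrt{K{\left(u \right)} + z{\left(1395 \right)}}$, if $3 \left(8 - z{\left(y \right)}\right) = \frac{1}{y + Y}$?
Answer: $\frac{\sqrt{2040385755 + 21706281 i \sqrt{719}}}{4659} \approx 9.7916 + 1.3692 i$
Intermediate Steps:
$u = i \sqrt{719}$ ($u = \sqrt{-719} = i \sqrt{719} \approx 26.814 i$)
$z{\left(y \right)} = 8 - \frac{1}{3 \left(158 + y\right)}$ ($z{\left(y \right)} = 8 - \frac{1}{3 \left(y + 158\right)} = 8 - \frac{1}{3 \left(158 + y\right)}$)
$\sqrt{K{\left(u \right)} + z{\left(1395 \right)}} = \sqrt{\left(86 + i \sqrt{719}\right) + \frac{3791 + 24 \cdot 1395}{3 \left(158 + 1395\right)}} = \sqrt{\left(86 + i \sqrt{719}\right) + \frac{3791 + 33480}{3 \cdot 1553}} = \sqrt{\left(86 + i \sqrt{719}\right) + \frac{1}{3} \cdot \frac{1}{1553} \cdot 37271} = \sqrt{\left(86 + i \sqrt{719}\right) + \frac{37271}{4659}} = \sqrt{\frac{437945}{4659} + i \sqrt{719}}$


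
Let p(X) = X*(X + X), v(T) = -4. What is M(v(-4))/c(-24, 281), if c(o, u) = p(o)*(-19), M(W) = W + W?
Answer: 1/2736 ≈ 0.00036550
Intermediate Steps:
M(W) = 2*W
p(X) = 2*X**2 (p(X) = X*(2*X) = 2*X**2)
c(o, u) = -38*o**2 (c(o, u) = (2*o**2)*(-19) = -38*o**2)
M(v(-4))/c(-24, 281) = (2*(-4))/((-38*(-24)**2)) = -8/((-38*576)) = -8/(-21888) = -8*(-1/21888) = 1/2736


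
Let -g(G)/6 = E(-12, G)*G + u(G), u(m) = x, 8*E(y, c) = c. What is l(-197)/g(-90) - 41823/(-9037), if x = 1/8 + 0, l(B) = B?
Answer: 1023545525/219626211 ≈ 4.6604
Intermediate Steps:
E(y, c) = c/8
x = ⅛ (x = ⅛ + 0 = ⅛ ≈ 0.12500)
u(m) = ⅛
g(G) = -¾ - 3*G²/4 (g(G) = -6*((G/8)*G + ⅛) = -6*(G²/8 + ⅛) = -6*(⅛ + G²/8) = -¾ - 3*G²/4)
l(-197)/g(-90) - 41823/(-9037) = -197/(-¾ - ¾*(-90)²) - 41823/(-9037) = -197/(-¾ - ¾*8100) - 41823*(-1/9037) = -197/(-¾ - 6075) + 41823/9037 = -197/(-24303/4) + 41823/9037 = -197*(-4/24303) + 41823/9037 = 788/24303 + 41823/9037 = 1023545525/219626211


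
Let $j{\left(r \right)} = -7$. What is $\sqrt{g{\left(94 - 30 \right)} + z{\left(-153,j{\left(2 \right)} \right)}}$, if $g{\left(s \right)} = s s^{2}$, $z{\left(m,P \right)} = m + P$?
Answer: $4 \sqrt{16374} \approx 511.84$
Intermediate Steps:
$z{\left(m,P \right)} = P + m$
$g{\left(s \right)} = s^{3}$
$\sqrt{g{\left(94 - 30 \right)} + z{\left(-153,j{\left(2 \right)} \right)}} = \sqrt{\left(94 - 30\right)^{3} - 160} = \sqrt{64^{3} - 160} = \sqrt{262144 - 160} = \sqrt{261984} = 4 \sqrt{16374}$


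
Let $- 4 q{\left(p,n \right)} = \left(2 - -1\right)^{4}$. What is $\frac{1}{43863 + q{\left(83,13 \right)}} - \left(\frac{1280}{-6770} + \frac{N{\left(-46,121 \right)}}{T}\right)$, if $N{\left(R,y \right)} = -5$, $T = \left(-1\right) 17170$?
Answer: $\frac{76975246897}{407705657478} \approx 0.1888$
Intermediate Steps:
$q{\left(p,n \right)} = - \frac{81}{4}$ ($q{\left(p,n \right)} = - \frac{\left(2 - -1\right)^{4}}{4} = - \frac{\left(2 + 1\right)^{4}}{4} = - \frac{3^{4}}{4} = \left(- \frac{1}{4}\right) 81 = - \frac{81}{4}$)
$T = -17170$
$\frac{1}{43863 + q{\left(83,13 \right)}} - \left(\frac{1280}{-6770} + \frac{N{\left(-46,121 \right)}}{T}\right) = \frac{1}{43863 - \frac{81}{4}} - \left(\frac{1280}{-6770} - \frac{5}{-17170}\right) = \frac{1}{\frac{175371}{4}} - \left(1280 \left(- \frac{1}{6770}\right) - - \frac{1}{3434}\right) = \frac{4}{175371} - \left(- \frac{128}{677} + \frac{1}{3434}\right) = \frac{4}{175371} - - \frac{438875}{2324818} = \frac{4}{175371} + \frac{438875}{2324818} = \frac{76975246897}{407705657478}$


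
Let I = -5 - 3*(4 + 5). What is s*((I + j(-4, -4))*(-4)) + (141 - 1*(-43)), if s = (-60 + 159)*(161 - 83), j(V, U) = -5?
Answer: 1143040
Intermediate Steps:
I = -32 (I = -5 - 3*9 = -5 - 27 = -32)
s = 7722 (s = 99*78 = 7722)
s*((I + j(-4, -4))*(-4)) + (141 - 1*(-43)) = 7722*((-32 - 5)*(-4)) + (141 - 1*(-43)) = 7722*(-37*(-4)) + (141 + 43) = 7722*148 + 184 = 1142856 + 184 = 1143040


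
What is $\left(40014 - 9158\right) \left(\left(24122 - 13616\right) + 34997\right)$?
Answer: $1404040568$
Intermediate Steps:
$\left(40014 - 9158\right) \left(\left(24122 - 13616\right) + 34997\right) = 30856 \left(10506 + 34997\right) = 30856 \cdot 45503 = 1404040568$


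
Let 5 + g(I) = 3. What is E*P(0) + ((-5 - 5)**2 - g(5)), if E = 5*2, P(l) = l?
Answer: 102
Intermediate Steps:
E = 10
g(I) = -2 (g(I) = -5 + 3 = -2)
E*P(0) + ((-5 - 5)**2 - g(5)) = 10*0 + ((-5 - 5)**2 - 1*(-2)) = 0 + ((-10)**2 + 2) = 0 + (100 + 2) = 0 + 102 = 102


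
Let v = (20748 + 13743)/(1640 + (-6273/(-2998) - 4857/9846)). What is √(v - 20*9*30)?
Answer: 3*I*√2436423749901871261261/2019051158 ≈ 73.342*I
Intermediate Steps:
v = 84842996769/4038102316 (v = 34491/(1640 + (-6273*(-1/2998) - 4857*1/9846)) = 34491/(1640 + (6273/2998 - 1619/3282)) = 34491/(1640 + 3933556/2459859) = 34491/(4038102316/2459859) = 34491*(2459859/4038102316) = 84842996769/4038102316 ≈ 21.011)
√(v - 20*9*30) = √(84842996769/4038102316 - 20*9*30) = √(84842996769/4038102316 - 180*30) = √(84842996769/4038102316 - 5400) = √(-21720909509631/4038102316) = 3*I*√2436423749901871261261/2019051158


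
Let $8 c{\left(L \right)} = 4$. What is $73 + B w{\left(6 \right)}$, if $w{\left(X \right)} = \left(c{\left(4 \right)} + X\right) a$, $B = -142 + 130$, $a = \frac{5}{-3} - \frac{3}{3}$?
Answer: $281$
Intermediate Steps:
$c{\left(L \right)} = \frac{1}{2}$ ($c{\left(L \right)} = \frac{1}{8} \cdot 4 = \frac{1}{2}$)
$a = - \frac{8}{3}$ ($a = 5 \left(- \frac{1}{3}\right) - 1 = - \frac{5}{3} - 1 = - \frac{8}{3} \approx -2.6667$)
$B = -12$
$w{\left(X \right)} = - \frac{4}{3} - \frac{8 X}{3}$ ($w{\left(X \right)} = \left(\frac{1}{2} + X\right) \left(- \frac{8}{3}\right) = - \frac{4}{3} - \frac{8 X}{3}$)
$73 + B w{\left(6 \right)} = 73 - 12 \left(- \frac{4}{3} - 16\right) = 73 - -208 = 73 + 208 = 281$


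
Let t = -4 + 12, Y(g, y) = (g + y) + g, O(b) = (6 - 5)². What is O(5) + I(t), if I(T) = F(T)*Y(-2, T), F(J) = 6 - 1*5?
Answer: 5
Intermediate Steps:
O(b) = 1 (O(b) = 1² = 1)
F(J) = 1 (F(J) = 6 - 5 = 1)
Y(g, y) = y + 2*g
t = 8
I(T) = -4 + T (I(T) = 1*(T + 2*(-2)) = 1*(T - 4) = 1*(-4 + T) = -4 + T)
O(5) + I(t) = 1 + (-4 + 8) = 1 + 4 = 5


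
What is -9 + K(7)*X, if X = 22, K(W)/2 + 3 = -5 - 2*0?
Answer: -361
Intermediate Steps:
K(W) = -16 (K(W) = -6 + 2*(-5 - 2*0) = -6 + 2*(-5 + 0) = -6 + 2*(-5) = -6 - 10 = -16)
-9 + K(7)*X = -9 - 16*22 = -9 - 352 = -361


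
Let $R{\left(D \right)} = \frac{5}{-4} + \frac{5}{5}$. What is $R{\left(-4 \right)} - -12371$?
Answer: $\frac{49483}{4} \approx 12371.0$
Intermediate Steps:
$R{\left(D \right)} = - \frac{1}{4}$ ($R{\left(D \right)} = 5 \left(- \frac{1}{4}\right) + 5 \cdot \frac{1}{5} = - \frac{5}{4} + 1 = - \frac{1}{4}$)
$R{\left(-4 \right)} - -12371 = - \frac{1}{4} - -12371 = - \frac{1}{4} + 12371 = \frac{49483}{4}$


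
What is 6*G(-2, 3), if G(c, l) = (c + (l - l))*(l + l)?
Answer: -72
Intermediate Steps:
G(c, l) = 2*c*l (G(c, l) = (c + 0)*(2*l) = c*(2*l) = 2*c*l)
6*G(-2, 3) = 6*(2*(-2)*3) = 6*(-12) = -72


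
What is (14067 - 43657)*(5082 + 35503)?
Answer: -1200910150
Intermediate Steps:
(14067 - 43657)*(5082 + 35503) = -29590*40585 = -1200910150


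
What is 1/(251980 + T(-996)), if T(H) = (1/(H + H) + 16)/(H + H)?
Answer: 3968064/999872734849 ≈ 3.9686e-6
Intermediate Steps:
T(H) = (16 + 1/(2*H))/(2*H) (T(H) = (1/(2*H) + 16)/((2*H)) = (1/(2*H) + 16)*(1/(2*H)) = (16 + 1/(2*H))*(1/(2*H)) = (16 + 1/(2*H))/(2*H))
1/(251980 + T(-996)) = 1/(251980 + (¼)*(1 + 32*(-996))/(-996)²) = 1/(251980 + (¼)*(1/992016)*(1 - 31872)) = 1/(251980 + (¼)*(1/992016)*(-31871)) = 1/(251980 - 31871/3968064) = 1/(999872734849/3968064) = 3968064/999872734849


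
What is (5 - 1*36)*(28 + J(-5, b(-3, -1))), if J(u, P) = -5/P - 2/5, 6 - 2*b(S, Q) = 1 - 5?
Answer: -4123/5 ≈ -824.60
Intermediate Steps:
b(S, Q) = 5 (b(S, Q) = 3 - (1 - 5)/2 = 3 - ½*(-4) = 3 + 2 = 5)
J(u, P) = -⅖ - 5/P (J(u, P) = -5/P - 2*⅕ = -5/P - ⅖ = -⅖ - 5/P)
(5 - 1*36)*(28 + J(-5, b(-3, -1))) = (5 - 1*36)*(28 + (-⅖ - 5/5)) = (5 - 36)*(28 + (-⅖ - 5*⅕)) = -31*(28 + (-⅖ - 1)) = -31*(28 - 7/5) = -31*133/5 = -4123/5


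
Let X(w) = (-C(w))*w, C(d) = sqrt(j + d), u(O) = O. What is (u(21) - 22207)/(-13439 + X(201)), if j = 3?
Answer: 298157654/172364917 - 8918772*sqrt(51)/172364917 ≈ 1.3603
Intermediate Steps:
C(d) = sqrt(3 + d)
X(w) = -w*sqrt(3 + w) (X(w) = (-sqrt(3 + w))*w = -w*sqrt(3 + w))
(u(21) - 22207)/(-13439 + X(201)) = (21 - 22207)/(-13439 - 1*201*sqrt(3 + 201)) = -22186/(-13439 - 1*201*sqrt(204)) = -22186/(-13439 - 1*201*2*sqrt(51)) = -22186/(-13439 - 402*sqrt(51))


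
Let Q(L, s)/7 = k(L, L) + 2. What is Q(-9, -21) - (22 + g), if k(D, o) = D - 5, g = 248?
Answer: -354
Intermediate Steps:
k(D, o) = -5 + D
Q(L, s) = -21 + 7*L (Q(L, s) = 7*((-5 + L) + 2) = 7*(-3 + L) = -21 + 7*L)
Q(-9, -21) - (22 + g) = (-21 + 7*(-9)) - (22 + 248) = (-21 - 63) - 1*270 = -84 - 270 = -354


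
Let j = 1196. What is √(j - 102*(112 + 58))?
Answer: 4*I*√1009 ≈ 127.06*I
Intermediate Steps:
√(j - 102*(112 + 58)) = √(1196 - 102*(112 + 58)) = √(1196 - 102*170) = √(1196 - 17340) = √(-16144) = 4*I*√1009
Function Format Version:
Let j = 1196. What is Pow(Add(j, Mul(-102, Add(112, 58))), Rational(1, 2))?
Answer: Mul(4, I, Pow(1009, Rational(1, 2))) ≈ Mul(127.06, I)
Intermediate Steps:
Pow(Add(j, Mul(-102, Add(112, 58))), Rational(1, 2)) = Pow(Add(1196, Mul(-102, Add(112, 58))), Rational(1, 2)) = Pow(Add(1196, Mul(-102, 170)), Rational(1, 2)) = Pow(Add(1196, -17340), Rational(1, 2)) = Pow(-16144, Rational(1, 2)) = Mul(4, I, Pow(1009, Rational(1, 2)))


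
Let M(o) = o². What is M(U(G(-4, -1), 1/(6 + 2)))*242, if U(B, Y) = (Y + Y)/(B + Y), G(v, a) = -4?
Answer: 968/961 ≈ 1.0073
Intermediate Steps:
U(B, Y) = 2*Y/(B + Y) (U(B, Y) = (2*Y)/(B + Y) = 2*Y/(B + Y))
M(U(G(-4, -1), 1/(6 + 2)))*242 = (2/((6 + 2)*(-4 + 1/(6 + 2))))²*242 = (2/(8*(-4 + 1/8)))²*242 = (2*(⅛)/(-4 + ⅛))²*242 = (2*(⅛)/(-31/8))²*242 = (2*(⅛)*(-8/31))²*242 = (-2/31)²*242 = (4/961)*242 = 968/961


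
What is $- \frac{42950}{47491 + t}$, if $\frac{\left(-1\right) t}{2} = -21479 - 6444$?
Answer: $- \frac{42950}{103337} \approx -0.41563$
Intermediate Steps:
$t = 55846$ ($t = - 2 \left(-21479 - 6444\right) = \left(-2\right) \left(-27923\right) = 55846$)
$- \frac{42950}{47491 + t} = - \frac{42950}{47491 + 55846} = - \frac{42950}{103337}$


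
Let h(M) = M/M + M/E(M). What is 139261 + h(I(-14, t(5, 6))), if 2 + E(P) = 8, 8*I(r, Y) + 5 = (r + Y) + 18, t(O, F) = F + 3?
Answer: 835573/6 ≈ 1.3926e+5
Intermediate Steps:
t(O, F) = 3 + F
I(r, Y) = 13/8 + Y/8 + r/8 (I(r, Y) = -5/8 + ((r + Y) + 18)/8 = -5/8 + ((Y + r) + 18)/8 = -5/8 + (18 + Y + r)/8 = -5/8 + (9/4 + Y/8 + r/8) = 13/8 + Y/8 + r/8)
E(P) = 6 (E(P) = -2 + 8 = 6)
h(M) = 1 + M/6 (h(M) = M/M + M/6 = 1 + M*(⅙) = 1 + M/6)
139261 + h(I(-14, t(5, 6))) = 139261 + (1 + (13/8 + (3 + 6)/8 + (⅛)*(-14))/6) = 139261 + (1 + (13/8 + (⅛)*9 - 7/4)/6) = 139261 + (1 + (13/8 + 9/8 - 7/4)/6) = 139261 + (1 + (⅙)*1) = 139261 + (1 + ⅙) = 139261 + 7/6 = 835573/6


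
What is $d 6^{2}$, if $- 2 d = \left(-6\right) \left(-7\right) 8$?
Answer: $-6048$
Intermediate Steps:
$d = -168$ ($d = - \frac{\left(-6\right) \left(-7\right) 8}{2} = - \frac{42 \cdot 8}{2} = \left(- \frac{1}{2}\right) 336 = -168$)
$d 6^{2} = - 168 \cdot 6^{2} = \left(-168\right) 36 = -6048$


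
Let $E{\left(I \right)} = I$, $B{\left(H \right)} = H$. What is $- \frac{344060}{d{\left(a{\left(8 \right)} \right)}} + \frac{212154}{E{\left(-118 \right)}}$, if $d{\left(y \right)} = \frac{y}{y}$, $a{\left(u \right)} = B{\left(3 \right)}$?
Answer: $- \frac{20405617}{59} \approx -3.4586 \cdot 10^{5}$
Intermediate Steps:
$a{\left(u \right)} = 3$
$d{\left(y \right)} = 1$
$- \frac{344060}{d{\left(a{\left(8 \right)} \right)}} + \frac{212154}{E{\left(-118 \right)}} = - \frac{344060}{1} + \frac{212154}{-118} = \left(-344060\right) 1 + 212154 \left(- \frac{1}{118}\right) = -344060 - \frac{106077}{59} = - \frac{20405617}{59}$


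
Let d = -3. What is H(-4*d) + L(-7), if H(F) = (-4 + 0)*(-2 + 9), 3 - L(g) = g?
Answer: -18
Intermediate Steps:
L(g) = 3 - g
H(F) = -28 (H(F) = -4*7 = -28)
H(-4*d) + L(-7) = -28 + (3 - 1*(-7)) = -28 + (3 + 7) = -28 + 10 = -18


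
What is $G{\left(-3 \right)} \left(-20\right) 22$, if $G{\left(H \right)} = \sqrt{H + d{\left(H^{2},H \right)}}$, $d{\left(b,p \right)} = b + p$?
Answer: $- 440 \sqrt{3} \approx -762.1$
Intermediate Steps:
$G{\left(H \right)} = \sqrt{H^{2} + 2 H}$ ($G{\left(H \right)} = \sqrt{H + \left(H^{2} + H\right)} = \sqrt{H + \left(H + H^{2}\right)} = \sqrt{H^{2} + 2 H}$)
$G{\left(-3 \right)} \left(-20\right) 22 = \sqrt{- 3 \left(2 - 3\right)} \left(-20\right) 22 = \sqrt{\left(-3\right) \left(-1\right)} \left(-20\right) 22 = \sqrt{3} \left(-20\right) 22 = - 20 \sqrt{3} \cdot 22 = - 440 \sqrt{3}$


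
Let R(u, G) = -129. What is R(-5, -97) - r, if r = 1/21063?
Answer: -2717128/21063 ≈ -129.00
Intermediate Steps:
r = 1/21063 ≈ 4.7477e-5
R(-5, -97) - r = -129 - 1*1/21063 = -129 - 1/21063 = -2717128/21063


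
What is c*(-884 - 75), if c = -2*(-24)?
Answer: -46032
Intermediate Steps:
c = 48
c*(-884 - 75) = 48*(-884 - 75) = 48*(-959) = -46032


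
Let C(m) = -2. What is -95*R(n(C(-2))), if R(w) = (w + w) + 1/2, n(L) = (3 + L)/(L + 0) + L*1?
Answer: 855/2 ≈ 427.50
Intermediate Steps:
n(L) = L + (3 + L)/L (n(L) = (3 + L)/L + L = L + (3 + L)/L)
R(w) = ½ + 2*w (R(w) = 2*w + ½ = ½ + 2*w)
-95*R(n(C(-2))) = -95*(½ + 2*(1 - 2 + 3/(-2))) = -95*(½ + 2*(1 - 2 + 3*(-½))) = -95*(½ + 2*(1 - 2 - 3/2)) = -95*(½ + 2*(-5/2)) = -95*(½ - 5) = -95*(-9/2) = 855/2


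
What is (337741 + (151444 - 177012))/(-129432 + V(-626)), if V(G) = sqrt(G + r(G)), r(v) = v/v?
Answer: -40405175736/16752643249 - 7804325*I/16752643249 ≈ -2.4119 - 0.00046586*I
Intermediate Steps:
r(v) = 1
V(G) = sqrt(1 + G) (V(G) = sqrt(G + 1) = sqrt(1 + G))
(337741 + (151444 - 177012))/(-129432 + V(-626)) = (337741 + (151444 - 177012))/(-129432 + sqrt(1 - 626)) = (337741 - 25568)/(-129432 + sqrt(-625)) = 312173/(-129432 + 25*I) = 312173*((-129432 - 25*I)/16752643249) = 312173*(-129432 - 25*I)/16752643249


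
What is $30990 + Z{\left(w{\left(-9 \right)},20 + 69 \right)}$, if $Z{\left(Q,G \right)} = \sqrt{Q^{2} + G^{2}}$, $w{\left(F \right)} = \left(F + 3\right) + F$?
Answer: $30990 + \sqrt{8146} \approx 31080.0$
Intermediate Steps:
$w{\left(F \right)} = 3 + 2 F$ ($w{\left(F \right)} = \left(3 + F\right) + F = 3 + 2 F$)
$Z{\left(Q,G \right)} = \sqrt{G^{2} + Q^{2}}$
$30990 + Z{\left(w{\left(-9 \right)},20 + 69 \right)} = 30990 + \sqrt{\left(20 + 69\right)^{2} + \left(3 + 2 \left(-9\right)\right)^{2}} = 30990 + \sqrt{89^{2} + \left(3 - 18\right)^{2}} = 30990 + \sqrt{7921 + \left(-15\right)^{2}} = 30990 + \sqrt{7921 + 225} = 30990 + \sqrt{8146}$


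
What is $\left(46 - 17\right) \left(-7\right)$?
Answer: $-203$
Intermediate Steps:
$\left(46 - 17\right) \left(-7\right) = 29 \left(-7\right) = -203$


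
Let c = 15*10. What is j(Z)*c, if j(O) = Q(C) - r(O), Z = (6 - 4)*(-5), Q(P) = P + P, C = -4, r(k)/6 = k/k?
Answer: -2100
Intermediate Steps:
r(k) = 6 (r(k) = 6*(k/k) = 6*1 = 6)
Q(P) = 2*P
Z = -10 (Z = 2*(-5) = -10)
c = 150
j(O) = -14 (j(O) = 2*(-4) - 1*6 = -8 - 6 = -14)
j(Z)*c = -14*150 = -2100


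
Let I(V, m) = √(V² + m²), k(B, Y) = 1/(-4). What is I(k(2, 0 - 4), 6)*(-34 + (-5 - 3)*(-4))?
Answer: -√577/2 ≈ -12.010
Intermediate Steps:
k(B, Y) = -¼
I(k(2, 0 - 4), 6)*(-34 + (-5 - 3)*(-4)) = √((-¼)² + 6²)*(-34 + (-5 - 3)*(-4)) = √(1/16 + 36)*(-34 - 8*(-4)) = √(577/16)*(-34 + 32) = (√577/4)*(-2) = -√577/2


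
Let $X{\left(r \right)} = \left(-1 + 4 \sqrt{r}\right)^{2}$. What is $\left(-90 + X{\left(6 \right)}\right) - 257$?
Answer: $-250 - 8 \sqrt{6} \approx -269.6$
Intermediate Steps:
$\left(-90 + X{\left(6 \right)}\right) - 257 = \left(-90 + \left(-1 + 4 \sqrt{6}\right)^{2}\right) - 257 = -347 + \left(-1 + 4 \sqrt{6}\right)^{2}$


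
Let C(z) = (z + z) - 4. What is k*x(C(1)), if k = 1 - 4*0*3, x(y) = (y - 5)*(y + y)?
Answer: 28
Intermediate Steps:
C(z) = -4 + 2*z (C(z) = 2*z - 4 = -4 + 2*z)
x(y) = 2*y*(-5 + y) (x(y) = (-5 + y)*(2*y) = 2*y*(-5 + y))
k = 1 (k = 1 + 0*3 = 1 + 0 = 1)
k*x(C(1)) = 1*(2*(-4 + 2*1)*(-5 + (-4 + 2*1))) = 1*(2*(-4 + 2)*(-5 + (-4 + 2))) = 1*(2*(-2)*(-5 - 2)) = 1*(2*(-2)*(-7)) = 1*28 = 28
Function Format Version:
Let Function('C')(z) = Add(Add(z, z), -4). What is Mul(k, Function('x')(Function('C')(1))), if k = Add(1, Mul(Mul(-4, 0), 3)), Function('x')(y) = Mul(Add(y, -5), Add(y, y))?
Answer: 28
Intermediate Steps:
Function('C')(z) = Add(-4, Mul(2, z)) (Function('C')(z) = Add(Mul(2, z), -4) = Add(-4, Mul(2, z)))
Function('x')(y) = Mul(2, y, Add(-5, y)) (Function('x')(y) = Mul(Add(-5, y), Mul(2, y)) = Mul(2, y, Add(-5, y)))
k = 1 (k = Add(1, Mul(0, 3)) = Add(1, 0) = 1)
Mul(k, Function('x')(Function('C')(1))) = Mul(1, Mul(2, Add(-4, Mul(2, 1)), Add(-5, Add(-4, Mul(2, 1))))) = Mul(1, Mul(2, Add(-4, 2), Add(-5, Add(-4, 2)))) = Mul(1, Mul(2, -2, Add(-5, -2))) = Mul(1, Mul(2, -2, -7)) = Mul(1, 28) = 28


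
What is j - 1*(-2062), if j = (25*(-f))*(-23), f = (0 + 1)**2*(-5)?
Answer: -813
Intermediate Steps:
f = -5 (f = 1**2*(-5) = 1*(-5) = -5)
j = -2875 (j = (25*(-1*(-5)))*(-23) = (25*5)*(-23) = 125*(-23) = -2875)
j - 1*(-2062) = -2875 - 1*(-2062) = -2875 + 2062 = -813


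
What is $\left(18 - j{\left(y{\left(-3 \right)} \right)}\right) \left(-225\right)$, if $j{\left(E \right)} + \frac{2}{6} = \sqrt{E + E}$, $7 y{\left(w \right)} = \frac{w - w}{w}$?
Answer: $-4125$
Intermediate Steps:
$y{\left(w \right)} = 0$ ($y{\left(w \right)} = \frac{\left(w - w\right) \frac{1}{w}}{7} = \frac{0 \frac{1}{w}}{7} = \frac{1}{7} \cdot 0 = 0$)
$j{\left(E \right)} = - \frac{1}{3} + \sqrt{2} \sqrt{E}$ ($j{\left(E \right)} = - \frac{1}{3} + \sqrt{E + E} = - \frac{1}{3} + \sqrt{2 E} = - \frac{1}{3} + \sqrt{2} \sqrt{E}$)
$\left(18 - j{\left(y{\left(-3 \right)} \right)}\right) \left(-225\right) = \left(18 - \left(- \frac{1}{3} + \sqrt{2} \sqrt{0}\right)\right) \left(-225\right) = \left(18 - \left(- \frac{1}{3} + \sqrt{2} \cdot 0\right)\right) \left(-225\right) = \left(18 - \left(- \frac{1}{3} + 0\right)\right) \left(-225\right) = \left(18 - - \frac{1}{3}\right) \left(-225\right) = \left(18 + \frac{1}{3}\right) \left(-225\right) = \frac{55}{3} \left(-225\right) = -4125$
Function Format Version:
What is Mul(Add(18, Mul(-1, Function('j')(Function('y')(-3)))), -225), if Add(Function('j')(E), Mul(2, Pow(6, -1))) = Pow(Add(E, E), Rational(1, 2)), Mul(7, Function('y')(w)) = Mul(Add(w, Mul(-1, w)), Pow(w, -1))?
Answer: -4125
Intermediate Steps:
Function('y')(w) = 0 (Function('y')(w) = Mul(Rational(1, 7), Mul(Add(w, Mul(-1, w)), Pow(w, -1))) = Mul(Rational(1, 7), Mul(0, Pow(w, -1))) = Mul(Rational(1, 7), 0) = 0)
Function('j')(E) = Add(Rational(-1, 3), Mul(Pow(2, Rational(1, 2)), Pow(E, Rational(1, 2)))) (Function('j')(E) = Add(Rational(-1, 3), Pow(Add(E, E), Rational(1, 2))) = Add(Rational(-1, 3), Pow(Mul(2, E), Rational(1, 2))) = Add(Rational(-1, 3), Mul(Pow(2, Rational(1, 2)), Pow(E, Rational(1, 2)))))
Mul(Add(18, Mul(-1, Function('j')(Function('y')(-3)))), -225) = Mul(Add(18, Mul(-1, Add(Rational(-1, 3), Mul(Pow(2, Rational(1, 2)), Pow(0, Rational(1, 2)))))), -225) = Mul(Add(18, Mul(-1, Add(Rational(-1, 3), Mul(Pow(2, Rational(1, 2)), 0)))), -225) = Mul(Add(18, Mul(-1, Add(Rational(-1, 3), 0))), -225) = Mul(Add(18, Mul(-1, Rational(-1, 3))), -225) = Mul(Add(18, Rational(1, 3)), -225) = Mul(Rational(55, 3), -225) = -4125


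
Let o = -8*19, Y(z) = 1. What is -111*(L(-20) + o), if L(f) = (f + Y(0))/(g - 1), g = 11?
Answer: 170829/10 ≈ 17083.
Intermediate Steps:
o = -152
L(f) = ⅒ + f/10 (L(f) = (f + 1)/(11 - 1) = (1 + f)/10 = (1 + f)*(⅒) = ⅒ + f/10)
-111*(L(-20) + o) = -111*((⅒ + (⅒)*(-20)) - 152) = -111*((⅒ - 2) - 152) = -111*(-19/10 - 152) = -111*(-1539/10) = 170829/10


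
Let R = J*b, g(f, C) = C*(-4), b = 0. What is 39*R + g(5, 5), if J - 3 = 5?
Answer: -20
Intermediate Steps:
J = 8 (J = 3 + 5 = 8)
g(f, C) = -4*C
R = 0 (R = 8*0 = 0)
39*R + g(5, 5) = 39*0 - 4*5 = 0 - 20 = -20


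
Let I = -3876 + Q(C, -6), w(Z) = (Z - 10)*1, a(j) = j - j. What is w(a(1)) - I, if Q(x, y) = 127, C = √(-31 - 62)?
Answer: 3739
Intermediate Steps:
C = I*√93 (C = √(-93) = I*√93 ≈ 9.6436*I)
a(j) = 0
w(Z) = -10 + Z (w(Z) = (-10 + Z)*1 = -10 + Z)
I = -3749 (I = -3876 + 127 = -3749)
w(a(1)) - I = (-10 + 0) - 1*(-3749) = -10 + 3749 = 3739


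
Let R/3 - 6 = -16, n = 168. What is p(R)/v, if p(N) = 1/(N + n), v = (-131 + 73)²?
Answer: 1/464232 ≈ 2.1541e-6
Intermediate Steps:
R = -30 (R = 18 + 3*(-16) = 18 - 48 = -30)
v = 3364 (v = (-58)² = 3364)
p(N) = 1/(168 + N) (p(N) = 1/(N + 168) = 1/(168 + N))
p(R)/v = 1/((168 - 30)*3364) = (1/3364)/138 = (1/138)*(1/3364) = 1/464232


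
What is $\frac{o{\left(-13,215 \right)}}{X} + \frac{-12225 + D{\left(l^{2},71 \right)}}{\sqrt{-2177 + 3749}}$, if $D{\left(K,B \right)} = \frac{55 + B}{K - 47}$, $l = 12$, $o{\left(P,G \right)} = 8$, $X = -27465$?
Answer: $- \frac{8}{27465} - \frac{395233 \sqrt{393}}{25414} \approx -308.3$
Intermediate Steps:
$D{\left(K,B \right)} = \frac{55 + B}{-47 + K}$
$\frac{o{\left(-13,215 \right)}}{X} + \frac{-12225 + D{\left(l^{2},71 \right)}}{\sqrt{-2177 + 3749}} = \frac{8}{-27465} + \frac{-12225 + \frac{55 + 71}{-47 + 12^{2}}}{\sqrt{-2177 + 3749}} = 8 \left(- \frac{1}{27465}\right) + \frac{-12225 + \frac{1}{-47 + 144} \cdot 126}{\sqrt{1572}} = - \frac{8}{27465} + \frac{-12225 + \frac{1}{97} \cdot 126}{2 \sqrt{393}} = - \frac{8}{27465} + \left(-12225 + \frac{1}{97} \cdot 126\right) \frac{\sqrt{393}}{786} = - \frac{8}{27465} + \left(-12225 + \frac{126}{97}\right) \frac{\sqrt{393}}{786} = - \frac{8}{27465} - \frac{1185699 \frac{\sqrt{393}}{786}}{97} = - \frac{8}{27465} - \frac{395233 \sqrt{393}}{25414}$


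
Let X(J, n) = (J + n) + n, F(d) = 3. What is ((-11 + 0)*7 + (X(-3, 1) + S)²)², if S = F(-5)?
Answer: 5329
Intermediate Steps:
X(J, n) = J + 2*n
S = 3
((-11 + 0)*7 + (X(-3, 1) + S)²)² = ((-11 + 0)*7 + ((-3 + 2*1) + 3)²)² = (-11*7 + ((-3 + 2) + 3)²)² = (-77 + (-1 + 3)²)² = (-77 + 2²)² = (-77 + 4)² = (-73)² = 5329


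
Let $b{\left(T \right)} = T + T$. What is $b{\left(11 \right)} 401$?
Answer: $8822$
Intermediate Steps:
$b{\left(T \right)} = 2 T$
$b{\left(11 \right)} 401 = 2 \cdot 11 \cdot 401 = 22 \cdot 401 = 8822$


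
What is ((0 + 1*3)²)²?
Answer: 81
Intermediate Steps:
((0 + 1*3)²)² = ((0 + 3)²)² = (3²)² = 9² = 81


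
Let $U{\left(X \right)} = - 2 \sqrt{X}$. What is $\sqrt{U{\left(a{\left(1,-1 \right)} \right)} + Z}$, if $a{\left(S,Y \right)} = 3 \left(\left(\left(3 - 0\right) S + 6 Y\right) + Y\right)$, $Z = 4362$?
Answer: $\sqrt{4362 - 4 i \sqrt{3}} \approx 66.045 - 0.0525 i$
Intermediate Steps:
$a{\left(S,Y \right)} = 9 S + 21 Y$ ($a{\left(S,Y \right)} = 3 \left(\left(\left(3 + 0\right) S + 6 Y\right) + Y\right) = 3 \left(\left(3 S + 6 Y\right) + Y\right) = 3 \left(3 S + 7 Y\right) = 9 S + 21 Y$)
$\sqrt{U{\left(a{\left(1,-1 \right)} \right)} + Z} = \sqrt{- 2 \sqrt{9 \cdot 1 + 21 \left(-1\right)} + 4362} = \sqrt{- 2 \sqrt{9 - 21} + 4362} = \sqrt{- 2 \sqrt{-12} + 4362} = \sqrt{- 2 \cdot 2 i \sqrt{3} + 4362} = \sqrt{- 4 i \sqrt{3} + 4362} = \sqrt{4362 - 4 i \sqrt{3}}$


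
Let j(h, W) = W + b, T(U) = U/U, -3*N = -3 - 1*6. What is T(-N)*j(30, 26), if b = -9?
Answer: 17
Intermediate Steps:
N = 3 (N = -(-3 - 1*6)/3 = -(-3 - 6)/3 = -⅓*(-9) = 3)
T(U) = 1
j(h, W) = -9 + W (j(h, W) = W - 9 = -9 + W)
T(-N)*j(30, 26) = 1*(-9 + 26) = 1*17 = 17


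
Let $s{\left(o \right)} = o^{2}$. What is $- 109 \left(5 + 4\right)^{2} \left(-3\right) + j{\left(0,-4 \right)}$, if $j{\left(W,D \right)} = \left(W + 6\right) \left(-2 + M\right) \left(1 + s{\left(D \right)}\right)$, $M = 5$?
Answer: $26793$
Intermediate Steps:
$j{\left(W,D \right)} = \left(3 + 3 D^{2}\right) \left(6 + W\right)$ ($j{\left(W,D \right)} = \left(W + 6\right) \left(-2 + 5\right) \left(1 + D^{2}\right) = \left(6 + W\right) 3 \left(1 + D^{2}\right) = \left(6 + W\right) \left(3 + 3 D^{2}\right) = \left(3 + 3 D^{2}\right) \left(6 + W\right)$)
$- 109 \left(5 + 4\right)^{2} \left(-3\right) + j{\left(0,-4 \right)} = - 109 \left(5 + 4\right)^{2} \left(-3\right) + \left(18 + 3 \cdot 0 + 18 \left(-4\right)^{2} + 3 \cdot 0 \left(-4\right)^{2}\right) = - 109 \cdot 9^{2} \left(-3\right) + \left(18 + 0 + 18 \cdot 16 + 3 \cdot 0 \cdot 16\right) = - 109 \cdot 81 \left(-3\right) + \left(18 + 0 + 288 + 0\right) = \left(-109\right) \left(-243\right) + 306 = 26487 + 306 = 26793$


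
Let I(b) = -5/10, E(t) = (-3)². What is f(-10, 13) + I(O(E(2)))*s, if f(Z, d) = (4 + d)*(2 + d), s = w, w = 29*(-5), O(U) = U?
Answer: 655/2 ≈ 327.50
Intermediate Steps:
E(t) = 9
w = -145
s = -145
f(Z, d) = (2 + d)*(4 + d)
I(b) = -½ (I(b) = -5*⅒ = -½)
f(-10, 13) + I(O(E(2)))*s = (8 + 13² + 6*13) - ½*(-145) = (8 + 169 + 78) + 145/2 = 255 + 145/2 = 655/2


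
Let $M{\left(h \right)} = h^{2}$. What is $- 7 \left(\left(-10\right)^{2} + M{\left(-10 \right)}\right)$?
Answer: $-1400$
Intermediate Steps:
$- 7 \left(\left(-10\right)^{2} + M{\left(-10 \right)}\right) = - 7 \left(\left(-10\right)^{2} + \left(-10\right)^{2}\right) = - 7 \left(100 + 100\right) = \left(-7\right) 200 = -1400$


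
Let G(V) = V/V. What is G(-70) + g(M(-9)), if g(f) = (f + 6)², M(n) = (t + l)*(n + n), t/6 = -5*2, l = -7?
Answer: 1468945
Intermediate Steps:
t = -60 (t = 6*(-5*2) = 6*(-10) = -60)
G(V) = 1
M(n) = -134*n (M(n) = (-60 - 7)*(n + n) = -134*n)
g(f) = (6 + f)²
G(-70) + g(M(-9)) = 1 + (6 - 134*(-9))² = 1 + (6 + 1206)² = 1 + 1212² = 1 + 1468944 = 1468945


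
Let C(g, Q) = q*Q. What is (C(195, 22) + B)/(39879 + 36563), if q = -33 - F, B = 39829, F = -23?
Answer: 39609/76442 ≈ 0.51816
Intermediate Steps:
q = -10 (q = -33 - 1*(-23) = -33 + 23 = -10)
C(g, Q) = -10*Q
(C(195, 22) + B)/(39879 + 36563) = (-10*22 + 39829)/(39879 + 36563) = (-220 + 39829)/76442 = 39609*(1/76442) = 39609/76442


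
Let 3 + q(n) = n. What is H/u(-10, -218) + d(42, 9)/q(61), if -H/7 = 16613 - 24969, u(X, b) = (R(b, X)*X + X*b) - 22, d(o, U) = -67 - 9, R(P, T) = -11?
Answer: 57503/2349 ≈ 24.480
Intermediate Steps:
q(n) = -3 + n
d(o, U) = -76
u(X, b) = -22 - 11*X + X*b (u(X, b) = (-11*X + X*b) - 22 = -22 - 11*X + X*b)
H = 58492 (H = -7*(16613 - 24969) = -7*(-8356) = 58492)
H/u(-10, -218) + d(42, 9)/q(61) = 58492/(-22 - 11*(-10) - 10*(-218)) - 76/(-3 + 61) = 58492/(-22 + 110 + 2180) - 76/58 = 58492/2268 - 76*1/58 = 58492*(1/2268) - 38/29 = 2089/81 - 38/29 = 57503/2349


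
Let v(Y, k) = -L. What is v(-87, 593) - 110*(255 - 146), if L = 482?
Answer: -12472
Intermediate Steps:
v(Y, k) = -482 (v(Y, k) = -1*482 = -482)
v(-87, 593) - 110*(255 - 146) = -482 - 110*(255 - 146) = -482 - 110*109 = -482 - 11990 = -12472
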